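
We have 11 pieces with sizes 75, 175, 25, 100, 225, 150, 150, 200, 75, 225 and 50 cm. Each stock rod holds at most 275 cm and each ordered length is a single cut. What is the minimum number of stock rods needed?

Total = 225 + 225 + 200 + 175 + 150 + 150 + 100 + 75 + 75 + 50 + 25 = 1450 cm.
Lower bound: ⌈1450/275⌉ = 6 stock rods.
A packing using 6 stock rods:
  stock rod 1: 225 + 50 = 275
  stock rod 2: 225 + 25 = 250
  stock rod 3: 200 + 75 = 275
  stock rod 4: 175 + 100 = 275
  stock rod 5: 150 + 75 = 225
  stock rod 6: 150 = 150
This matches the lower bound, so 6 is optimal.

6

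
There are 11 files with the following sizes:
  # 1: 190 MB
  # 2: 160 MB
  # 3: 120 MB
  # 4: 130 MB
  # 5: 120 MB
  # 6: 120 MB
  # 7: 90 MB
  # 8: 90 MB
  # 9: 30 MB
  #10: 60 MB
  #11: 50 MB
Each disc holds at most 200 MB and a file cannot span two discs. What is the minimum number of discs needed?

7

Total = 190 + 160 + 130 + 120 + 120 + 120 + 90 + 90 + 60 + 50 + 30 = 1160 MB.
Lower bound: ⌈1160/200⌉ = 6 discs.
A packing using 7 discs:
  disc 1: 190 = 190
  disc 2: 160 + 30 = 190
  disc 3: 130 + 60 = 190
  disc 4: 120 + 50 = 170
  disc 5: 120 = 120
  disc 6: 120 = 120
  disc 7: 90 + 90 = 180
No arrangement into 6 discs stays within capacity, so 7 is optimal.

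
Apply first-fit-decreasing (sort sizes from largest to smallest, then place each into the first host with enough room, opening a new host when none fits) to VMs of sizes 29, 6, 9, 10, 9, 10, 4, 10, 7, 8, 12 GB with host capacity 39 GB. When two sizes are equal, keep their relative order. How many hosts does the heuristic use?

Sorted descending: 29, 12, 10, 10, 10, 9, 9, 8, 7, 6, 4.
  29 → host 1 (new)  [load 29/39]
  12 → host 2 (new)  [load 12/39]
  10 → host 1  [load 39/39]
  10 → host 2  [load 22/39]
  10 → host 2  [load 32/39]
  9 → host 3 (new)  [load 9/39]
  9 → host 3  [load 18/39]
  8 → host 3  [load 26/39]
  7 → host 2  [load 39/39]
  6 → host 3  [load 32/39]
  4 → host 3  [load 36/39]
3 hosts opened.

3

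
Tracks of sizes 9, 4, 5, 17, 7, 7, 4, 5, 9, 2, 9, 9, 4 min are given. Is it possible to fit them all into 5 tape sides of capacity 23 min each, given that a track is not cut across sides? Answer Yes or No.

Yes

A valid assignment using 4 tape sides:
  side 1: 17 + 4 + 2 = 23
  side 2: 9 + 9 + 5 = 23
  side 3: 9 + 9 + 5 = 23
  side 4: 7 + 7 + 4 + 4 = 22
That uses only 4 ≤ 5, so 5 tape sides are enough.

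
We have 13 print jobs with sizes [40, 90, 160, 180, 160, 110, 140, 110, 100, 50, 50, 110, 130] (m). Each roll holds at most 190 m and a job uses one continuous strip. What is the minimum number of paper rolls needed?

9

Total = 180 + 160 + 160 + 140 + 130 + 110 + 110 + 110 + 100 + 90 + 50 + 50 + 40 = 1430 m.
Lower bound: ⌈1430/190⌉ = 8 paper rolls.
Also, 9 print jobs each exceed 95 m, and no two of those can share a roll, so at least 9 paper rolls are needed.
A packing using 9 paper rolls:
  roll 1: 180 = 180
  roll 2: 160 = 160
  roll 3: 160 = 160
  roll 4: 140 + 50 = 190
  roll 5: 130 + 50 = 180
  roll 6: 110 + 40 = 150
  roll 7: 110 = 110
  roll 8: 110 = 110
  roll 9: 100 + 90 = 190
This matches the lower bound, so 9 is optimal.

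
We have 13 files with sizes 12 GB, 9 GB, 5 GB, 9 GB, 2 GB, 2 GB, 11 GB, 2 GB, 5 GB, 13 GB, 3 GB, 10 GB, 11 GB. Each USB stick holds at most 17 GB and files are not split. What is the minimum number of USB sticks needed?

Total = 13 + 12 + 11 + 11 + 10 + 9 + 9 + 5 + 5 + 3 + 2 + 2 + 2 = 94 GB.
Lower bound: ⌈94/17⌉ = 6 USB sticks.
Also, 7 files each exceed 17/2 GB, and no two of those can share a USB stick, so at least 7 USB sticks are needed.
A packing using 7 USB sticks:
  USB stick 1: 13 + 3 = 16
  USB stick 2: 12 + 5 = 17
  USB stick 3: 11 + 5 = 16
  USB stick 4: 11 + 2 + 2 + 2 = 17
  USB stick 5: 10 = 10
  USB stick 6: 9 = 9
  USB stick 7: 9 = 9
This matches the lower bound, so 7 is optimal.

7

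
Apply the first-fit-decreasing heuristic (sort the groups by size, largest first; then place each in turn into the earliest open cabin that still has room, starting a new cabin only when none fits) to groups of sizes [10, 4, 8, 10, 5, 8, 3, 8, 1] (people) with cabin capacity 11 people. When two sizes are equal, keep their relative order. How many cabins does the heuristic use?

6

Sorted descending: 10, 10, 8, 8, 8, 5, 4, 3, 1.
  10 → cabin 1 (new)  [load 10/11]
  10 → cabin 2 (new)  [load 10/11]
  8 → cabin 3 (new)  [load 8/11]
  8 → cabin 4 (new)  [load 8/11]
  8 → cabin 5 (new)  [load 8/11]
  5 → cabin 6 (new)  [load 5/11]
  4 → cabin 6  [load 9/11]
  3 → cabin 3  [load 11/11]
  1 → cabin 1  [load 11/11]
6 cabins opened.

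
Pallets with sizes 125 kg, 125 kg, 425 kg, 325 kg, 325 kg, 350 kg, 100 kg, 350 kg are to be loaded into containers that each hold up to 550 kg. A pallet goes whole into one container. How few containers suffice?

5

Total = 425 + 350 + 350 + 325 + 325 + 125 + 125 + 100 = 2125 kg.
Lower bound: ⌈2125/550⌉ = 4 containers.
Also, 5 pallets each exceed 275 kg, and no two of those can share a container, so at least 5 containers are needed.
A packing using 5 containers:
  container 1: 425 + 125 = 550
  container 2: 350 + 125 = 475
  container 3: 350 + 100 = 450
  container 4: 325 = 325
  container 5: 325 = 325
This matches the lower bound, so 5 is optimal.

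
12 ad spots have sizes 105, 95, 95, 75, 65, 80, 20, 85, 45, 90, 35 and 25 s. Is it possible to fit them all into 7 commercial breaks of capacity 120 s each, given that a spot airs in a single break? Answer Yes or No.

Total = 815 s; ⌈815/120⌉ = 7.
8 ad spots each exceed half the capacity and cannot share a break, forcing at least 8 commercial breaks.
At least 8 commercial breaks are required, but only 7 are allowed.

No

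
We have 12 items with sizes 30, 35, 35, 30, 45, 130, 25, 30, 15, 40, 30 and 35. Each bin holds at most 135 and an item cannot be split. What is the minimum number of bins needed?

4

Total = 130 + 45 + 40 + 35 + 35 + 35 + 30 + 30 + 30 + 30 + 25 + 15 = 480.
Lower bound: ⌈480/135⌉ = 4 bins.
A packing using 4 bins:
  bin 1: 130 = 130
  bin 2: 45 + 40 + 35 + 15 = 135
  bin 3: 35 + 35 + 30 + 30 = 130
  bin 4: 30 + 30 + 25 = 85
This matches the lower bound, so 4 is optimal.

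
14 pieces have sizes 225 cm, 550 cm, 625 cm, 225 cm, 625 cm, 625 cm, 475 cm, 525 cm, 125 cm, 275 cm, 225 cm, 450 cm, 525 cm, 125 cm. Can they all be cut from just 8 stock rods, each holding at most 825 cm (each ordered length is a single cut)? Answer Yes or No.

A valid assignment using 8 stock rods:
  stock rod 1: 625 + 125 = 750
  stock rod 2: 625 + 125 = 750
  stock rod 3: 625 = 625
  stock rod 4: 550 + 275 = 825
  stock rod 5: 525 + 225 = 750
  stock rod 6: 525 + 225 = 750
  stock rod 7: 475 + 225 = 700
  stock rod 8: 450 = 450
Every load is within 825 cm, so 8 stock rods suffice.

Yes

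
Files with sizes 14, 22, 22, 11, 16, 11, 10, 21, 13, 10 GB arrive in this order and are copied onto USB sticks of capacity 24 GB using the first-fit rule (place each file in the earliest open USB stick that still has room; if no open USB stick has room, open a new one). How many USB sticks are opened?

  14 → USB stick 1 (new)  [load 14/24]
  22 → USB stick 2 (new)  [load 22/24]
  22 → USB stick 3 (new)  [load 22/24]
  11 → USB stick 4 (new)  [load 11/24]
  16 → USB stick 5 (new)  [load 16/24]
  11 → USB stick 4  [load 22/24]
  10 → USB stick 1  [load 24/24]
  21 → USB stick 6 (new)  [load 21/24]
  13 → USB stick 7 (new)  [load 13/24]
  10 → USB stick 7  [load 23/24]
7 USB sticks opened.

7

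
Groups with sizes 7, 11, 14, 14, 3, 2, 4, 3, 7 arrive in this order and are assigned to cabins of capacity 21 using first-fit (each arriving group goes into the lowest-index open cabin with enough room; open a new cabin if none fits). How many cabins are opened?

  7 → cabin 1 (new)  [load 7/21]
  11 → cabin 1  [load 18/21]
  14 → cabin 2 (new)  [load 14/21]
  14 → cabin 3 (new)  [load 14/21]
  3 → cabin 1  [load 21/21]
  2 → cabin 2  [load 16/21]
  4 → cabin 2  [load 20/21]
  3 → cabin 3  [load 17/21]
  7 → cabin 4 (new)  [load 7/21]
4 cabins opened.

4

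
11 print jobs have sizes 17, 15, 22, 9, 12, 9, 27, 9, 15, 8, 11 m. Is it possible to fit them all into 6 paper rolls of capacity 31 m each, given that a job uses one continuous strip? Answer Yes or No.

A valid assignment using 6 paper rolls:
  roll 1: 27 = 27
  roll 2: 22 + 9 = 31
  roll 3: 17 + 12 = 29
  roll 4: 15 + 15 = 30
  roll 5: 11 + 9 + 9 = 29
  roll 6: 8 = 8
Every load is within 31 m, so 6 paper rolls suffice.

Yes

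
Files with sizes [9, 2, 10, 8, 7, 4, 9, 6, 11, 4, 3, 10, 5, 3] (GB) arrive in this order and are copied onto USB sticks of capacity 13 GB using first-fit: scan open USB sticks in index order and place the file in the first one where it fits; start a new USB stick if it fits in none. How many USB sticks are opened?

8

  9 → USB stick 1 (new)  [load 9/13]
  2 → USB stick 1  [load 11/13]
  10 → USB stick 2 (new)  [load 10/13]
  8 → USB stick 3 (new)  [load 8/13]
  7 → USB stick 4 (new)  [load 7/13]
  4 → USB stick 3  [load 12/13]
  9 → USB stick 5 (new)  [load 9/13]
  6 → USB stick 4  [load 13/13]
  11 → USB stick 6 (new)  [load 11/13]
  4 → USB stick 5  [load 13/13]
  3 → USB stick 2  [load 13/13]
  10 → USB stick 7 (new)  [load 10/13]
  5 → USB stick 8 (new)  [load 5/13]
  3 → USB stick 7  [load 13/13]
8 USB sticks opened.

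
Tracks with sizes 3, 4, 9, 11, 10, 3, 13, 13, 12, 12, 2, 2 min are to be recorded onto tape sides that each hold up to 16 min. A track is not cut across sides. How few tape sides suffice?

Total = 13 + 13 + 12 + 12 + 11 + 10 + 9 + 4 + 3 + 3 + 2 + 2 = 94 min.
Lower bound: ⌈94/16⌉ = 6 tape sides.
Also, 7 tracks each exceed 8 min, and no two of those can share a side, so at least 7 tape sides are needed.
A packing using 7 tape sides:
  side 1: 13 + 3 = 16
  side 2: 13 + 3 = 16
  side 3: 12 + 4 = 16
  side 4: 12 + 2 + 2 = 16
  side 5: 11 = 11
  side 6: 10 = 10
  side 7: 9 = 9
This matches the lower bound, so 7 is optimal.

7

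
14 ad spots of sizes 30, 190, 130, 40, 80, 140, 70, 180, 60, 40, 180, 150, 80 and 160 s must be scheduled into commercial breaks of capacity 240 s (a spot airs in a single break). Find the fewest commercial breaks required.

7

Total = 190 + 180 + 180 + 160 + 150 + 140 + 130 + 80 + 80 + 70 + 60 + 40 + 40 + 30 = 1530 s.
Lower bound: ⌈1530/240⌉ = 7 commercial breaks.
A packing using 7 commercial breaks:
  break 1: 190 + 40 = 230
  break 2: 180 + 60 = 240
  break 3: 180 + 40 = 220
  break 4: 160 + 80 = 240
  break 5: 150 + 80 = 230
  break 6: 140 + 70 + 30 = 240
  break 7: 130 = 130
This matches the lower bound, so 7 is optimal.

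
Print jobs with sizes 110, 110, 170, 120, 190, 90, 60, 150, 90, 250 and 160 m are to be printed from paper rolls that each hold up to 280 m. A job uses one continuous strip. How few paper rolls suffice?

6

Total = 250 + 190 + 170 + 160 + 150 + 120 + 110 + 110 + 90 + 90 + 60 = 1500 m.
Lower bound: ⌈1500/280⌉ = 6 paper rolls.
A packing using 6 paper rolls:
  roll 1: 250 = 250
  roll 2: 190 + 90 = 280
  roll 3: 170 + 110 = 280
  roll 4: 160 + 120 = 280
  roll 5: 150 + 110 = 260
  roll 6: 90 + 60 = 150
This matches the lower bound, so 6 is optimal.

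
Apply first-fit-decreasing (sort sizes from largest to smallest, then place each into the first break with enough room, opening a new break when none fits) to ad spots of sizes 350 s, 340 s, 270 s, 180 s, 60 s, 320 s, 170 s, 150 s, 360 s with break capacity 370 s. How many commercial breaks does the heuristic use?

7

Sorted descending: 360, 350, 340, 320, 270, 180, 170, 150, 60.
  360 → break 1 (new)  [load 360/370]
  350 → break 2 (new)  [load 350/370]
  340 → break 3 (new)  [load 340/370]
  320 → break 4 (new)  [load 320/370]
  270 → break 5 (new)  [load 270/370]
  180 → break 6 (new)  [load 180/370]
  170 → break 6  [load 350/370]
  150 → break 7 (new)  [load 150/370]
  60 → break 5  [load 330/370]
7 commercial breaks opened.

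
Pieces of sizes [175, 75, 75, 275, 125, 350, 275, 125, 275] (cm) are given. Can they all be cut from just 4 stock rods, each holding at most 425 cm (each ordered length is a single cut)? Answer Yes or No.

No

Total = 1750 cm; ⌈1750/425⌉ = 5.
At least 5 stock rods are required, but only 4 are allowed.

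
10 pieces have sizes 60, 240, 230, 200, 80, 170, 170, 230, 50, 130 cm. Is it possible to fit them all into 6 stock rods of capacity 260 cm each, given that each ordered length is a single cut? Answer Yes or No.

Total = 1560 cm; ⌈1560/260⌉ = 6.
The bound of 6 does not rule out 6, but exhaustive search shows no assignment into 6 stock rods of capacity 260 cm exists — the minimum is 7.

No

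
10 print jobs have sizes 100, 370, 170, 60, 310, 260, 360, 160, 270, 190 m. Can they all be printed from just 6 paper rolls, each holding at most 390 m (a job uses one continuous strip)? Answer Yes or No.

No

Total = 2250 m; ⌈2250/390⌉ = 6.
The bound of 6 does not rule out 6, but exhaustive search shows no assignment into 6 paper rolls of capacity 390 m exists — the minimum is 7.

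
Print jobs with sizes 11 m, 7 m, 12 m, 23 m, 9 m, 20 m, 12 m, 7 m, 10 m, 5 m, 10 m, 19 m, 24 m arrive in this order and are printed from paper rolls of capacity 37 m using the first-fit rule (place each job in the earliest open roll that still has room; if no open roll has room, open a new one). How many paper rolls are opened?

  11 → roll 1 (new)  [load 11/37]
  7 → roll 1  [load 18/37]
  12 → roll 1  [load 30/37]
  23 → roll 2 (new)  [load 23/37]
  9 → roll 2  [load 32/37]
  20 → roll 3 (new)  [load 20/37]
  12 → roll 3  [load 32/37]
  7 → roll 1  [load 37/37]
  10 → roll 4 (new)  [load 10/37]
  5 → roll 2  [load 37/37]
  10 → roll 4  [load 20/37]
  19 → roll 5 (new)  [load 19/37]
  24 → roll 6 (new)  [load 24/37]
6 paper rolls opened.

6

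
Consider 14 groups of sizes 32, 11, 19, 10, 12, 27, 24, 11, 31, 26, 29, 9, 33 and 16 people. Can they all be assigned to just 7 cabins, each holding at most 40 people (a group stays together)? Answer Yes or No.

No

Total = 290 people; ⌈290/40⌉ = 8.
At least 8 cabins are required, but only 7 are allowed.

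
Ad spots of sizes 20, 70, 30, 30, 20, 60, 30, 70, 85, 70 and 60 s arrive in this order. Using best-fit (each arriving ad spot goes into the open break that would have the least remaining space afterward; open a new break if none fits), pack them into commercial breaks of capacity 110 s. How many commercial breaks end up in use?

7

  20 → break 1 (new)  [load 20/110]
  70 → break 1  [load 90/110]
  30 → break 2 (new)  [load 30/110]
  30 → break 2  [load 60/110]
  20 → break 1  [load 110/110]
  60 → break 3 (new)  [load 60/110]
  30 → break 2  [load 90/110]
  70 → break 4 (new)  [load 70/110]
  85 → break 5 (new)  [load 85/110]
  70 → break 6 (new)  [load 70/110]
  60 → break 7 (new)  [load 60/110]
7 commercial breaks opened.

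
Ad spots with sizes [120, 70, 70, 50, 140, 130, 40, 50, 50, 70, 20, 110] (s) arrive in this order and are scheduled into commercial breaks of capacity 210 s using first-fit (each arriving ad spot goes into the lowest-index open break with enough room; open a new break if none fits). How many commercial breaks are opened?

5

  120 → break 1 (new)  [load 120/210]
  70 → break 1  [load 190/210]
  70 → break 2 (new)  [load 70/210]
  50 → break 2  [load 120/210]
  140 → break 3 (new)  [load 140/210]
  130 → break 4 (new)  [load 130/210]
  40 → break 2  [load 160/210]
  50 → break 2  [load 210/210]
  50 → break 3  [load 190/210]
  70 → break 4  [load 200/210]
  20 → break 1  [load 210/210]
  110 → break 5 (new)  [load 110/210]
5 commercial breaks opened.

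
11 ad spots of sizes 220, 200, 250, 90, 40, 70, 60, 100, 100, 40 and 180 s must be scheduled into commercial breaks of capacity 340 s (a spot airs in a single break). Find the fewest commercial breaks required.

Total = 250 + 220 + 200 + 180 + 100 + 100 + 90 + 70 + 60 + 40 + 40 = 1350 s.
Lower bound: ⌈1350/340⌉ = 4 commercial breaks.
A packing using 4 commercial breaks:
  break 1: 250 + 90 = 340
  break 2: 220 + 70 + 40 = 330
  break 3: 200 + 100 + 40 = 340
  break 4: 180 + 100 + 60 = 340
This matches the lower bound, so 4 is optimal.

4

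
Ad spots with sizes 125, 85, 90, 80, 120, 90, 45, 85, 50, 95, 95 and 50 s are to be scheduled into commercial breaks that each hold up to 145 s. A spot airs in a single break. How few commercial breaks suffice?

Total = 125 + 120 + 95 + 95 + 90 + 90 + 85 + 85 + 80 + 50 + 50 + 45 = 1010 s.
Lower bound: ⌈1010/145⌉ = 7 commercial breaks.
Also, 9 ad spots each exceed 145/2 s, and no two of those can share a break, so at least 9 commercial breaks are needed.
A packing using 9 commercial breaks:
  break 1: 125 = 125
  break 2: 120 = 120
  break 3: 95 + 50 = 145
  break 4: 95 + 50 = 145
  break 5: 90 + 45 = 135
  break 6: 90 = 90
  break 7: 85 = 85
  break 8: 85 = 85
  break 9: 80 = 80
This matches the lower bound, so 9 is optimal.

9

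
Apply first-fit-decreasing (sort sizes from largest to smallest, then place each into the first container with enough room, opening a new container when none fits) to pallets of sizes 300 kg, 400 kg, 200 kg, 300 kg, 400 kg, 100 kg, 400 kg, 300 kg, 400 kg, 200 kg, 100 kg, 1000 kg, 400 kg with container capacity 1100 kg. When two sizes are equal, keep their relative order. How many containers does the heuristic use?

Sorted descending: 1000, 400, 400, 400, 400, 400, 300, 300, 300, 200, 200, 100, 100.
  1000 → container 1 (new)  [load 1000/1100]
  400 → container 2 (new)  [load 400/1100]
  400 → container 2  [load 800/1100]
  400 → container 3 (new)  [load 400/1100]
  400 → container 3  [load 800/1100]
  400 → container 4 (new)  [load 400/1100]
  300 → container 2  [load 1100/1100]
  300 → container 3  [load 1100/1100]
  300 → container 4  [load 700/1100]
  200 → container 4  [load 900/1100]
  200 → container 4  [load 1100/1100]
  100 → container 1  [load 1100/1100]
  100 → container 5 (new)  [load 100/1100]
5 containers opened.

5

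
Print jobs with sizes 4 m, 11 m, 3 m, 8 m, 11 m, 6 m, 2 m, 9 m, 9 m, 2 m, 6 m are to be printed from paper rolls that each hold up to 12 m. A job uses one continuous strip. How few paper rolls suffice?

7

Total = 11 + 11 + 9 + 9 + 8 + 6 + 6 + 4 + 3 + 2 + 2 = 71 m.
Lower bound: ⌈71/12⌉ = 6 paper rolls.
A packing using 7 paper rolls:
  roll 1: 11 = 11
  roll 2: 11 = 11
  roll 3: 9 + 3 = 12
  roll 4: 9 + 2 = 11
  roll 5: 8 + 4 = 12
  roll 6: 6 + 6 = 12
  roll 7: 2 = 2
No arrangement into 6 paper rolls stays within capacity, so 7 is optimal.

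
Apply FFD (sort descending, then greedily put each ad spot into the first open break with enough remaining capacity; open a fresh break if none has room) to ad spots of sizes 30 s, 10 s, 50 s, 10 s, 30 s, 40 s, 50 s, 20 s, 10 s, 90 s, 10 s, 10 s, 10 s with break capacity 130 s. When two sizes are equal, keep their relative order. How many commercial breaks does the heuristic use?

3

Sorted descending: 90, 50, 50, 40, 30, 30, 20, 10, 10, 10, 10, 10, 10.
  90 → break 1 (new)  [load 90/130]
  50 → break 2 (new)  [load 50/130]
  50 → break 2  [load 100/130]
  40 → break 1  [load 130/130]
  30 → break 2  [load 130/130]
  30 → break 3 (new)  [load 30/130]
  20 → break 3  [load 50/130]
  10 → break 3  [load 60/130]
  10 → break 3  [load 70/130]
  10 → break 3  [load 80/130]
  10 → break 3  [load 90/130]
  10 → break 3  [load 100/130]
  10 → break 3  [load 110/130]
3 commercial breaks opened.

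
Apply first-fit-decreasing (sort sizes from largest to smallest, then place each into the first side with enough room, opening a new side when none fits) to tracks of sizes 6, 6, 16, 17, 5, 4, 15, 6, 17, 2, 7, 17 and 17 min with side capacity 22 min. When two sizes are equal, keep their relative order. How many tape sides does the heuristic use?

7

Sorted descending: 17, 17, 17, 17, 16, 15, 7, 6, 6, 6, 5, 4, 2.
  17 → side 1 (new)  [load 17/22]
  17 → side 2 (new)  [load 17/22]
  17 → side 3 (new)  [load 17/22]
  17 → side 4 (new)  [load 17/22]
  16 → side 5 (new)  [load 16/22]
  15 → side 6 (new)  [load 15/22]
  7 → side 6  [load 22/22]
  6 → side 5  [load 22/22]
  6 → side 7 (new)  [load 6/22]
  6 → side 7  [load 12/22]
  5 → side 1  [load 22/22]
  4 → side 2  [load 21/22]
  2 → side 3  [load 19/22]
7 tape sides opened.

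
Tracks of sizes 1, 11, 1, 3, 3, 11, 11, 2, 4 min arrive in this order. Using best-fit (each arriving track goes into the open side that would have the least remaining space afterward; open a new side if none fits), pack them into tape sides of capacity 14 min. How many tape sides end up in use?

  1 → side 1 (new)  [load 1/14]
  11 → side 1  [load 12/14]
  1 → side 1  [load 13/14]
  3 → side 2 (new)  [load 3/14]
  3 → side 2  [load 6/14]
  11 → side 3 (new)  [load 11/14]
  11 → side 4 (new)  [load 11/14]
  2 → side 3  [load 13/14]
  4 → side 2  [load 10/14]
4 tape sides opened.

4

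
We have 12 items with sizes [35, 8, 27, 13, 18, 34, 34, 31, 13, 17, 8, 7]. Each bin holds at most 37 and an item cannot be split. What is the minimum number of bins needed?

Total = 35 + 34 + 34 + 31 + 27 + 18 + 17 + 13 + 13 + 8 + 8 + 7 = 245.
Lower bound: ⌈245/37⌉ = 7 bins.
A packing using 8 bins:
  bin 1: 35 = 35
  bin 2: 34 = 34
  bin 3: 34 = 34
  bin 4: 31 = 31
  bin 5: 27 + 8 = 35
  bin 6: 18 + 17 = 35
  bin 7: 13 + 13 + 8 = 34
  bin 8: 7 = 7
No arrangement into 7 bins stays within capacity, so 8 is optimal.

8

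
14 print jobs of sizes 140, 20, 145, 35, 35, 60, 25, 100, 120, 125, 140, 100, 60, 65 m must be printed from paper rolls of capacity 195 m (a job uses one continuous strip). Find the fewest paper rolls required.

Total = 145 + 140 + 140 + 125 + 120 + 100 + 100 + 65 + 60 + 60 + 35 + 35 + 25 + 20 = 1170 m.
Lower bound: ⌈1170/195⌉ = 6 paper rolls.
Also, 7 print jobs each exceed 195/2 m, and no two of those can share a roll, so at least 7 paper rolls are needed.
A packing using 7 paper rolls:
  roll 1: 145 + 35 = 180
  roll 2: 140 + 35 + 20 = 195
  roll 3: 140 + 25 = 165
  roll 4: 125 + 65 = 190
  roll 5: 120 + 60 = 180
  roll 6: 100 + 60 = 160
  roll 7: 100 = 100
This matches the lower bound, so 7 is optimal.

7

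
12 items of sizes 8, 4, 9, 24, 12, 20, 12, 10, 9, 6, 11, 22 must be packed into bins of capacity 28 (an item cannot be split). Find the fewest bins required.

Total = 24 + 22 + 20 + 12 + 12 + 11 + 10 + 9 + 9 + 8 + 6 + 4 = 147.
Lower bound: ⌈147/28⌉ = 6 bins.
A packing using 6 bins:
  bin 1: 24 + 4 = 28
  bin 2: 22 + 6 = 28
  bin 3: 20 + 8 = 28
  bin 4: 12 + 12 = 24
  bin 5: 11 + 10 = 21
  bin 6: 9 + 9 = 18
This matches the lower bound, so 6 is optimal.

6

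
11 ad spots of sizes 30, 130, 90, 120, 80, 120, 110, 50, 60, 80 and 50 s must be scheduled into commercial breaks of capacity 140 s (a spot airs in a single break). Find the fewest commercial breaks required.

Total = 130 + 120 + 120 + 110 + 90 + 80 + 80 + 60 + 50 + 50 + 30 = 920 s.
Lower bound: ⌈920/140⌉ = 7 commercial breaks.
A packing using 7 commercial breaks:
  break 1: 130 = 130
  break 2: 120 = 120
  break 3: 120 = 120
  break 4: 110 + 30 = 140
  break 5: 90 + 50 = 140
  break 6: 80 + 60 = 140
  break 7: 80 + 50 = 130
This matches the lower bound, so 7 is optimal.

7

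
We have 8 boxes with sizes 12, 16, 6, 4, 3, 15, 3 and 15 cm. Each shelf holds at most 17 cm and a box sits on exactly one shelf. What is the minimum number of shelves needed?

Total = 16 + 15 + 15 + 12 + 6 + 4 + 3 + 3 = 74 cm.
Lower bound: ⌈74/17⌉ = 5 shelves.
A packing using 5 shelves:
  shelf 1: 16 = 16
  shelf 2: 15 = 15
  shelf 3: 15 = 15
  shelf 4: 12 + 4 = 16
  shelf 5: 6 + 3 + 3 = 12
This matches the lower bound, so 5 is optimal.

5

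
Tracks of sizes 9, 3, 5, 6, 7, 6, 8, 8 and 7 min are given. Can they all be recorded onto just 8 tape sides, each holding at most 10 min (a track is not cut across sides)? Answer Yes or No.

Yes

A valid assignment using 8 tape sides:
  side 1: 9 = 9
  side 2: 8 = 8
  side 3: 8 = 8
  side 4: 7 + 3 = 10
  side 5: 7 = 7
  side 6: 6 = 6
  side 7: 6 = 6
  side 8: 5 = 5
Every load is within 10 min, so 8 tape sides suffice.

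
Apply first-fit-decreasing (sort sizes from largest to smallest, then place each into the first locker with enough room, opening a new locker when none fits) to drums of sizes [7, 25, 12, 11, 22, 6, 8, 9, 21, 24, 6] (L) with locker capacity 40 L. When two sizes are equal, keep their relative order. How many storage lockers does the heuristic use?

4

Sorted descending: 25, 24, 22, 21, 12, 11, 9, 8, 7, 6, 6.
  25 → locker 1 (new)  [load 25/40]
  24 → locker 2 (new)  [load 24/40]
  22 → locker 3 (new)  [load 22/40]
  21 → locker 4 (new)  [load 21/40]
  12 → locker 1  [load 37/40]
  11 → locker 2  [load 35/40]
  9 → locker 3  [load 31/40]
  8 → locker 3  [load 39/40]
  7 → locker 4  [load 28/40]
  6 → locker 4  [load 34/40]
  6 → locker 4  [load 40/40]
4 storage lockers opened.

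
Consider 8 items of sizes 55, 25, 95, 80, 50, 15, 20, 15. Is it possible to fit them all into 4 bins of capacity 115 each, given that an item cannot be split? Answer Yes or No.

Yes

A valid assignment using 4 bins:
  bin 1: 95 + 20 = 115
  bin 2: 80 + 25 = 105
  bin 3: 55 + 50 = 105
  bin 4: 15 + 15 = 30
Every load is within 115, so 4 bins suffice.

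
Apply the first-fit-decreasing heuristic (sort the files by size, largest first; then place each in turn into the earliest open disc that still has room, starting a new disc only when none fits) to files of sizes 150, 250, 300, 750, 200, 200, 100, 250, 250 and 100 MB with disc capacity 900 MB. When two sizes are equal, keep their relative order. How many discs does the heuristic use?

Sorted descending: 750, 300, 250, 250, 250, 200, 200, 150, 100, 100.
  750 → disc 1 (new)  [load 750/900]
  300 → disc 2 (new)  [load 300/900]
  250 → disc 2  [load 550/900]
  250 → disc 2  [load 800/900]
  250 → disc 3 (new)  [load 250/900]
  200 → disc 3  [load 450/900]
  200 → disc 3  [load 650/900]
  150 → disc 1  [load 900/900]
  100 → disc 2  [load 900/900]
  100 → disc 3  [load 750/900]
3 discs opened.

3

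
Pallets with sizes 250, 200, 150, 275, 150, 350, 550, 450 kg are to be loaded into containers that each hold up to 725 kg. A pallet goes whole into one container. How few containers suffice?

Total = 550 + 450 + 350 + 275 + 250 + 200 + 150 + 150 = 2375 kg.
Lower bound: ⌈2375/725⌉ = 4 containers.
A packing using 4 containers:
  container 1: 550 + 150 = 700
  container 2: 450 + 275 = 725
  container 3: 350 + 250 = 600
  container 4: 200 + 150 = 350
This matches the lower bound, so 4 is optimal.

4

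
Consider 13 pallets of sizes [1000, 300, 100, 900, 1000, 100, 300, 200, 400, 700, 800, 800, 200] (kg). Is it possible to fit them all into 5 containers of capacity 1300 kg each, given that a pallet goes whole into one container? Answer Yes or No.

Total = 6800 kg; ⌈6800/1300⌉ = 6.
At least 6 containers are required, but only 5 are allowed.

No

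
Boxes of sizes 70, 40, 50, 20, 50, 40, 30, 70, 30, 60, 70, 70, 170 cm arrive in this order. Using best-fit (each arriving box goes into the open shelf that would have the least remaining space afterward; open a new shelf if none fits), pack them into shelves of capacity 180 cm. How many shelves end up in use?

  70 → shelf 1 (new)  [load 70/180]
  40 → shelf 1  [load 110/180]
  50 → shelf 1  [load 160/180]
  20 → shelf 1  [load 180/180]
  50 → shelf 2 (new)  [load 50/180]
  40 → shelf 2  [load 90/180]
  30 → shelf 2  [load 120/180]
  70 → shelf 3 (new)  [load 70/180]
  30 → shelf 2  [load 150/180]
  60 → shelf 3  [load 130/180]
  70 → shelf 4 (new)  [load 70/180]
  70 → shelf 4  [load 140/180]
  170 → shelf 5 (new)  [load 170/180]
5 shelves opened.

5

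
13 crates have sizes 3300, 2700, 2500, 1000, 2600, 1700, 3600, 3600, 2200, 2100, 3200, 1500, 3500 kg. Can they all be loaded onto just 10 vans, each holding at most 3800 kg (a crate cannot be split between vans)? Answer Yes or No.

Yes

A valid assignment using 10 vans:
  van 1: 3600 = 3600
  van 2: 3600 = 3600
  van 3: 3500 = 3500
  van 4: 3300 = 3300
  van 5: 3200 = 3200
  van 6: 2700 + 1000 = 3700
  van 7: 2600 = 2600
  van 8: 2500 = 2500
  van 9: 2200 + 1500 = 3700
  van 10: 2100 + 1700 = 3800
Every load is within 3800 kg, so 10 vans suffice.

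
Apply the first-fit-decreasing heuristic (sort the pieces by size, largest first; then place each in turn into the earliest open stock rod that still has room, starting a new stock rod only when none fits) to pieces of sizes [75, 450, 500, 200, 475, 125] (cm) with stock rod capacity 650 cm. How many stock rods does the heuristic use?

3

Sorted descending: 500, 475, 450, 200, 125, 75.
  500 → stock rod 1 (new)  [load 500/650]
  475 → stock rod 2 (new)  [load 475/650]
  450 → stock rod 3 (new)  [load 450/650]
  200 → stock rod 3  [load 650/650]
  125 → stock rod 1  [load 625/650]
  75 → stock rod 2  [load 550/650]
3 stock rods opened.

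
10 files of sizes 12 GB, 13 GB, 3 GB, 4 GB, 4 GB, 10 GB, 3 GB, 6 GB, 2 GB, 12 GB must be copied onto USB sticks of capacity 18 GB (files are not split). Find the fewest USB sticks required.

Total = 13 + 12 + 12 + 10 + 6 + 4 + 4 + 3 + 3 + 2 = 69 GB.
Lower bound: ⌈69/18⌉ = 4 USB sticks.
A packing using 4 USB sticks:
  USB stick 1: 13 + 4 = 17
  USB stick 2: 12 + 6 = 18
  USB stick 3: 12 + 4 + 2 = 18
  USB stick 4: 10 + 3 + 3 = 16
This matches the lower bound, so 4 is optimal.

4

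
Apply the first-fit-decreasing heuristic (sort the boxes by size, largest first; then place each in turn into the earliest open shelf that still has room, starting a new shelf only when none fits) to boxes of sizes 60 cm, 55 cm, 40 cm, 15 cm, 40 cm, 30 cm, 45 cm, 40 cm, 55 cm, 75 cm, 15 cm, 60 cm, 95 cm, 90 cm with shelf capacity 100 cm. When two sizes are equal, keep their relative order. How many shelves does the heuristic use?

8

Sorted descending: 95, 90, 75, 60, 60, 55, 55, 45, 40, 40, 40, 30, 15, 15.
  95 → shelf 1 (new)  [load 95/100]
  90 → shelf 2 (new)  [load 90/100]
  75 → shelf 3 (new)  [load 75/100]
  60 → shelf 4 (new)  [load 60/100]
  60 → shelf 5 (new)  [load 60/100]
  55 → shelf 6 (new)  [load 55/100]
  55 → shelf 7 (new)  [load 55/100]
  45 → shelf 6  [load 100/100]
  40 → shelf 4  [load 100/100]
  40 → shelf 5  [load 100/100]
  40 → shelf 7  [load 95/100]
  30 → shelf 8 (new)  [load 30/100]
  15 → shelf 3  [load 90/100]
  15 → shelf 8  [load 45/100]
8 shelves opened.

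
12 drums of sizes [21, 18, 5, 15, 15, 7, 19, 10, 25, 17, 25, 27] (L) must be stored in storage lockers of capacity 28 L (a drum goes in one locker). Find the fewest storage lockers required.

9

Total = 27 + 25 + 25 + 21 + 19 + 18 + 17 + 15 + 15 + 10 + 7 + 5 = 204 L.
Lower bound: ⌈204/28⌉ = 8 storage lockers.
Also, 9 drums each exceed 14 L, and no two of those can share a locker, so at least 9 storage lockers are needed.
A packing using 9 storage lockers:
  locker 1: 27 = 27
  locker 2: 25 = 25
  locker 3: 25 = 25
  locker 4: 21 + 7 = 28
  locker 5: 19 + 5 = 24
  locker 6: 18 + 10 = 28
  locker 7: 17 = 17
  locker 8: 15 = 15
  locker 9: 15 = 15
This matches the lower bound, so 9 is optimal.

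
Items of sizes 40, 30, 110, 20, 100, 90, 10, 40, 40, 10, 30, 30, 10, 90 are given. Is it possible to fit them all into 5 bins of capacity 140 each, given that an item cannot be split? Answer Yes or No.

A valid assignment using 5 bins:
  bin 1: 110 + 30 = 140
  bin 2: 100 + 40 = 140
  bin 3: 90 + 40 + 10 = 140
  bin 4: 90 + 40 + 10 = 140
  bin 5: 30 + 30 + 20 + 10 = 90
Every load is within 140, so 5 bins suffice.

Yes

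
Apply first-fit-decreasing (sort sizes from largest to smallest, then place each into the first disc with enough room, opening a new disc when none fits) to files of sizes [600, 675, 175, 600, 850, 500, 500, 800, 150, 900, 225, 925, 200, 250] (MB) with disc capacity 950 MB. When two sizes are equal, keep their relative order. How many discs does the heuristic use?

Sorted descending: 925, 900, 850, 800, 675, 600, 600, 500, 500, 250, 225, 200, 175, 150.
  925 → disc 1 (new)  [load 925/950]
  900 → disc 2 (new)  [load 900/950]
  850 → disc 3 (new)  [load 850/950]
  800 → disc 4 (new)  [load 800/950]
  675 → disc 5 (new)  [load 675/950]
  600 → disc 6 (new)  [load 600/950]
  600 → disc 7 (new)  [load 600/950]
  500 → disc 8 (new)  [load 500/950]
  500 → disc 9 (new)  [load 500/950]
  250 → disc 5  [load 925/950]
  225 → disc 6  [load 825/950]
  200 → disc 7  [load 800/950]
  175 → disc 8  [load 675/950]
  150 → disc 4  [load 950/950]
9 discs opened.

9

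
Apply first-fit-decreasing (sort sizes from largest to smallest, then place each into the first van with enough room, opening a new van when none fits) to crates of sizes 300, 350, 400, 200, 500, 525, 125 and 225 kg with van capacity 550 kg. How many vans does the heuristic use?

5

Sorted descending: 525, 500, 400, 350, 300, 225, 200, 125.
  525 → van 1 (new)  [load 525/550]
  500 → van 2 (new)  [load 500/550]
  400 → van 3 (new)  [load 400/550]
  350 → van 4 (new)  [load 350/550]
  300 → van 5 (new)  [load 300/550]
  225 → van 5  [load 525/550]
  200 → van 4  [load 550/550]
  125 → van 3  [load 525/550]
5 vans opened.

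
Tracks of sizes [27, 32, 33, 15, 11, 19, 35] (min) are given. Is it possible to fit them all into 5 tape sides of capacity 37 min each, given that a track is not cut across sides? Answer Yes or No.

No

Total = 172 min; ⌈172/37⌉ = 5.
The bound of 5 does not rule out 5, but exhaustive search shows no assignment into 5 tape sides of capacity 37 min exists — the minimum is 6.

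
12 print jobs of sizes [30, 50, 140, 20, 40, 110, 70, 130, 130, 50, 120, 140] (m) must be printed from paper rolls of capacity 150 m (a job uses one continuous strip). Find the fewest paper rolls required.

8

Total = 140 + 140 + 130 + 130 + 120 + 110 + 70 + 50 + 50 + 40 + 30 + 20 = 1030 m.
Lower bound: ⌈1030/150⌉ = 7 paper rolls.
A packing using 8 paper rolls:
  roll 1: 140 = 140
  roll 2: 140 = 140
  roll 3: 130 + 20 = 150
  roll 4: 130 = 130
  roll 5: 120 + 30 = 150
  roll 6: 110 + 40 = 150
  roll 7: 70 + 50 = 120
  roll 8: 50 = 50
No arrangement into 7 paper rolls stays within capacity, so 8 is optimal.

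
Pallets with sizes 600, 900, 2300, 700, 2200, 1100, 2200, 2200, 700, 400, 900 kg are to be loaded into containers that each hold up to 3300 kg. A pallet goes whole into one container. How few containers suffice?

5

Total = 2300 + 2200 + 2200 + 2200 + 1100 + 900 + 900 + 700 + 700 + 600 + 400 = 14200 kg.
Lower bound: ⌈14200/3300⌉ = 5 containers.
A packing using 5 containers:
  container 1: 2300 + 900 = 3200
  container 2: 2200 + 1100 = 3300
  container 3: 2200 + 900 = 3100
  container 4: 2200 + 700 + 400 = 3300
  container 5: 700 + 600 = 1300
This matches the lower bound, so 5 is optimal.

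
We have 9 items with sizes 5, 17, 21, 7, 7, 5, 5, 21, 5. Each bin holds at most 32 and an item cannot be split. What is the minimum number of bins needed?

3

Total = 21 + 21 + 17 + 7 + 7 + 5 + 5 + 5 + 5 = 93.
Lower bound: ⌈93/32⌉ = 3 bins.
A packing using 3 bins:
  bin 1: 21 + 5 + 5 = 31
  bin 2: 21 + 5 + 5 = 31
  bin 3: 17 + 7 + 7 = 31
This matches the lower bound, so 3 is optimal.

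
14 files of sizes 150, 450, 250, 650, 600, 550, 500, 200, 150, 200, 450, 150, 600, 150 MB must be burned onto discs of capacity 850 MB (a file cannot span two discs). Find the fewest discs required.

7

Total = 650 + 600 + 600 + 550 + 500 + 450 + 450 + 250 + 200 + 200 + 150 + 150 + 150 + 150 = 5050 MB.
Lower bound: ⌈5050/850⌉ = 6 discs.
Also, 7 files each exceed 425 MB, and no two of those can share a disc, so at least 7 discs are needed.
A packing using 7 discs:
  disc 1: 650 + 200 = 850
  disc 2: 600 + 250 = 850
  disc 3: 600 + 200 = 800
  disc 4: 550 + 150 + 150 = 850
  disc 5: 500 + 150 + 150 = 800
  disc 6: 450 = 450
  disc 7: 450 = 450
This matches the lower bound, so 7 is optimal.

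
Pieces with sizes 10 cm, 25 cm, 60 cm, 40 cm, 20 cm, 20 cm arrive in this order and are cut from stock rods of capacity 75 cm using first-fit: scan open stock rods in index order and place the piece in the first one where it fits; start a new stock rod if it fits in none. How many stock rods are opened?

3

  10 → stock rod 1 (new)  [load 10/75]
  25 → stock rod 1  [load 35/75]
  60 → stock rod 2 (new)  [load 60/75]
  40 → stock rod 1  [load 75/75]
  20 → stock rod 3 (new)  [load 20/75]
  20 → stock rod 3  [load 40/75]
3 stock rods opened.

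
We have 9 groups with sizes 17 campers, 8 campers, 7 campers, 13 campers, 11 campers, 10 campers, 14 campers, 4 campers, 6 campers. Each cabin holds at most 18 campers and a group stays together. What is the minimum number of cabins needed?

6

Total = 17 + 14 + 13 + 11 + 10 + 8 + 7 + 6 + 4 = 90 campers.
Lower bound: ⌈90/18⌉ = 5 cabins.
A packing using 6 cabins:
  cabin 1: 17 = 17
  cabin 2: 14 + 4 = 18
  cabin 3: 13 = 13
  cabin 4: 11 + 7 = 18
  cabin 5: 10 + 8 = 18
  cabin 6: 6 = 6
No arrangement into 5 cabins stays within capacity, so 6 is optimal.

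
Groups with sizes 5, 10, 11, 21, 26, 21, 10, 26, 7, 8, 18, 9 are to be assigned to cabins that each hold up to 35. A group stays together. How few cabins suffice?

Total = 26 + 26 + 21 + 21 + 18 + 11 + 10 + 10 + 9 + 8 + 7 + 5 = 172.
Lower bound: ⌈172/35⌉ = 5 cabins.
A packing using 6 cabins:
  cabin 1: 26 + 9 = 35
  cabin 2: 26 + 8 = 34
  cabin 3: 21 + 11 = 32
  cabin 4: 21 + 10 = 31
  cabin 5: 18 + 10 + 7 = 35
  cabin 6: 5 = 5
No arrangement into 5 cabins stays within capacity, so 6 is optimal.

6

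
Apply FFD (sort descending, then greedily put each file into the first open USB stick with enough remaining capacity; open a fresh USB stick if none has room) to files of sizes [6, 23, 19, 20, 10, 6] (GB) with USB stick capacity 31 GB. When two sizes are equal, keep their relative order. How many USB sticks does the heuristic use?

3

Sorted descending: 23, 20, 19, 10, 6, 6.
  23 → USB stick 1 (new)  [load 23/31]
  20 → USB stick 2 (new)  [load 20/31]
  19 → USB stick 3 (new)  [load 19/31]
  10 → USB stick 2  [load 30/31]
  6 → USB stick 1  [load 29/31]
  6 → USB stick 3  [load 25/31]
3 USB sticks opened.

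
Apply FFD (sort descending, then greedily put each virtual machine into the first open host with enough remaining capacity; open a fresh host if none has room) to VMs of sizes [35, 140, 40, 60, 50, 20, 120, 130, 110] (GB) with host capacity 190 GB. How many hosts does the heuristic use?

4

Sorted descending: 140, 130, 120, 110, 60, 50, 40, 35, 20.
  140 → host 1 (new)  [load 140/190]
  130 → host 2 (new)  [load 130/190]
  120 → host 3 (new)  [load 120/190]
  110 → host 4 (new)  [load 110/190]
  60 → host 2  [load 190/190]
  50 → host 1  [load 190/190]
  40 → host 3  [load 160/190]
  35 → host 4  [load 145/190]
  20 → host 3  [load 180/190]
4 hosts opened.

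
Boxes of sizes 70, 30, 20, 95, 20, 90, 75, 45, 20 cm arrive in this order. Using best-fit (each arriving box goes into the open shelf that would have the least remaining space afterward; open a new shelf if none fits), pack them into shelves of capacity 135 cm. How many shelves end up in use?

4

  70 → shelf 1 (new)  [load 70/135]
  30 → shelf 1  [load 100/135]
  20 → shelf 1  [load 120/135]
  95 → shelf 2 (new)  [load 95/135]
  20 → shelf 2  [load 115/135]
  90 → shelf 3 (new)  [load 90/135]
  75 → shelf 4 (new)  [load 75/135]
  45 → shelf 3  [load 135/135]
  20 → shelf 2  [load 135/135]
4 shelves opened.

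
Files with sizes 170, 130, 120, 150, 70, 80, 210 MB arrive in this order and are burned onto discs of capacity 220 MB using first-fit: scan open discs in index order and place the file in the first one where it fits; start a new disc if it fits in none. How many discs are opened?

5

  170 → disc 1 (new)  [load 170/220]
  130 → disc 2 (new)  [load 130/220]
  120 → disc 3 (new)  [load 120/220]
  150 → disc 4 (new)  [load 150/220]
  70 → disc 2  [load 200/220]
  80 → disc 3  [load 200/220]
  210 → disc 5 (new)  [load 210/220]
5 discs opened.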